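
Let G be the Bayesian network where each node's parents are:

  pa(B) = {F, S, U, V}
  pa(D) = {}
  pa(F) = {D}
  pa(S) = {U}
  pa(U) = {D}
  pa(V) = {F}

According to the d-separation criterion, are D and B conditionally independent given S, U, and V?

No

There are 4 undirected paths between D and B; checking each against the conditioning set {S, U, V}:
Path 1: D → F → V → B
  V is a chain here and V is conditioned on, so the path is blocked at V.
Path 2: D → F → B
  F is a chain and F is not conditioned on — no node blocks this path, so it is active.
Path 3: D → U → B
  U is a chain here and U is conditioned on, so the path is blocked at U.
Path 4: D → U → S → B
  U is a chain here and U is conditioned on, so the path is blocked at U.
Since the path D → F → B is active, D and B are not d-separated given {S, U, V}.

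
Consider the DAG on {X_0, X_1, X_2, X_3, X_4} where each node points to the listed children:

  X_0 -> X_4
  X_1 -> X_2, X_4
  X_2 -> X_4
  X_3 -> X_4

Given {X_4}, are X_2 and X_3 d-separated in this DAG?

We examine all 2 paths between X_2 and X_3:
  1. X_2 ← X_1 → X_4 ← X_3 — X_1:fork[open]; X_4:collider[open] ⇒ active
  2. X_2 → X_4 ← X_3 — X_4:collider[open] ⇒ active
Since the path X_2 ← X_1 → X_4 ← X_3 is active, X_2 and X_3 are not d-separated given {X_4}.

No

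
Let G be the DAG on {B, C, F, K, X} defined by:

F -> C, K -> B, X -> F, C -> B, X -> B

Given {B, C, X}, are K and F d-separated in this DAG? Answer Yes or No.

We examine all 2 paths between K and F:
Path 1: K → B ← C ← F
  C is a chain here and C is conditioned on, so the path is blocked at C.
Path 2: K → B ← X → F
  X is a fork here and X is conditioned on, so the path is blocked at X.
Since every path is blocked, d-separation holds.

Yes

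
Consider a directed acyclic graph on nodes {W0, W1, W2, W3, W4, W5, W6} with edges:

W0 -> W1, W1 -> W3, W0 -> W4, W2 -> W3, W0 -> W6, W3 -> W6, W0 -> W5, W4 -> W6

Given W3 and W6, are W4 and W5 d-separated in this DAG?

No

There are 3 undirected paths between W4 and W5; checking each against the conditioning set {W3, W6}:
Path 1: W4 ← W0 → W5
  W0 is a fork and W0 is not conditioned on — no node blocks this path, so it is active.
Path 2: W4 → W6 ← W3 ← W1 ← W0 → W5
  W3 is a chain here and W3 is conditioned on, so the path is blocked at W3.
Path 3: W4 → W6 ← W0 → W5
  W6 is a collider and W6 is conditioned on, which opens it; W0 is a fork and W0 is not conditioned on — no node blocks this path, so it is active.
Because an active path exists, W4 and W5 are not d-separated.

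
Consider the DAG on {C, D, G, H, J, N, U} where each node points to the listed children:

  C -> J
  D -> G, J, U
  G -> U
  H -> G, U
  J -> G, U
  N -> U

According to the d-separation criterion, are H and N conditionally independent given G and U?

No — H and N are not d-separated given {G, U}.

We examine all 6 paths between H and N:
Path 1: H → G ← D → U ← N
  G is a collider and G is conditioned on, which opens it; D is a fork and D is not conditioned on; U is a collider and U is conditioned on, which opens it — no node blocks this path, so it is active.
Path 2: H → G ← D → J → U ← N
  G is a collider and G is conditioned on, which opens it; D is a fork and D is not conditioned on; J is a chain and J is not conditioned on; U is a collider and U is conditioned on, which opens it — no node blocks this path, so it is active.
Path 3: H → G → U ← N
  G is a chain here and G is conditioned on, so the path is blocked at G.
Path 4: H → G ← J ← D → U ← N
  G is a collider and G is conditioned on, which opens it; J is a chain and J is not conditioned on; D is a fork and D is not conditioned on; U is a collider and U is conditioned on, which opens it — no node blocks this path, so it is active.
Path 5: H → G ← J → U ← N
  G is a collider and G is conditioned on, which opens it; J is a fork and J is not conditioned on; U is a collider and U is conditioned on, which opens it — no node blocks this path, so it is active.
Path 6: H → U ← N
  U is a collider and U is conditioned on, which opens it — no node blocks this path, so it is active.
Since the path H → G ← D → U ← N is active, H and N are not d-separated given {G, U}.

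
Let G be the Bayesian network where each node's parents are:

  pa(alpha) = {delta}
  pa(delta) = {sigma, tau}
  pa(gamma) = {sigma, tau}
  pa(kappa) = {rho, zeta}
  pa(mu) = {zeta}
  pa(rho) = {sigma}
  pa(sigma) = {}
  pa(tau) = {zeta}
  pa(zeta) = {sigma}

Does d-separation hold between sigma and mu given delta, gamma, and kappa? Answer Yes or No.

No — sigma and mu are not d-separated given {delta, gamma, kappa}.

There are 4 undirected paths between sigma and mu; checking each against the conditioning set {delta, gamma, kappa}:
Path 1: sigma → rho → kappa ← zeta → mu
  rho is a chain and rho is not conditioned on; kappa is a collider and kappa is conditioned on, which opens it; zeta is a fork and zeta is not conditioned on — no node blocks this path, so it is active.
Path 2: sigma → delta ← tau ← zeta → mu
  delta is a collider and delta is conditioned on, which opens it; tau is a chain and tau is not conditioned on; zeta is a fork and zeta is not conditioned on — no node blocks this path, so it is active.
Path 3: sigma → zeta → mu
  zeta is a chain and zeta is not conditioned on — no node blocks this path, so it is active.
Path 4: sigma → gamma ← tau ← zeta → mu
  gamma is a collider and gamma is conditioned on, which opens it; tau is a chain and tau is not conditioned on; zeta is a fork and zeta is not conditioned on — no node blocks this path, so it is active.
Since the path sigma → rho → kappa ← zeta → mu is active, sigma and mu are not d-separated given {delta, gamma, kappa}.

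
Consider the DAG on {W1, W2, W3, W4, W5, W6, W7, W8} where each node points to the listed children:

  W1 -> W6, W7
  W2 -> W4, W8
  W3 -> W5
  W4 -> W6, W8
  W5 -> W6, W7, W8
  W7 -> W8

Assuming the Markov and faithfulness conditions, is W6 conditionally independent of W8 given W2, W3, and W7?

No

6 paths connect W6 and W8; each must be blocked for d-separation to hold:
Path 1: W6 ← W1 → W7 → W8
  W7 is a chain here and W7 is conditioned on, so the path is blocked at W7.
Path 2: W6 ← W1 → W7 ← W5 → W8
  W1 is a fork and W1 is not conditioned on; W7 is a collider and W7 is conditioned on, which opens it; W5 is a fork and W5 is not conditioned on — no node blocks this path, so it is active.
Path 3: W6 ← W5 → W8
  W5 is a fork and W5 is not conditioned on — no node blocks this path, so it is active.
Path 4: W6 ← W5 → W7 → W8
  W7 is a chain here and W7 is conditioned on, so the path is blocked at W7.
Path 5: W6 ← W4 ← W2 → W8
  W2 is a fork here and W2 is conditioned on, so the path is blocked at W2.
Path 6: W6 ← W4 → W8
  W4 is a fork and W4 is not conditioned on — no node blocks this path, so it is active.
Since the path W6 ← W1 → W7 ← W5 → W8 is active, W6 and W8 are not d-separated given {W2, W3, W7}.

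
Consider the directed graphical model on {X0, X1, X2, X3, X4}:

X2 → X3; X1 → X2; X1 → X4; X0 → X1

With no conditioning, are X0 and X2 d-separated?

No

There is one path between X0 and X2:
Path 1: X0 → X1 → X2
  X1 is a chain and X1 is not conditioned on — no node blocks this path, so it is active.
At least one path is unblocked, so d-separation fails.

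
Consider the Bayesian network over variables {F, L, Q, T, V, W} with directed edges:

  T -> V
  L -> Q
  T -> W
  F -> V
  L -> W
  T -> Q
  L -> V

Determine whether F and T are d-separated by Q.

We examine all 3 paths between F and T:
  1. F → V ← L → Q ← T — V:collider[blocks]; L:fork[open]; Q:collider[open] ⇒ blocked
  2. F → V ← L → W ← T — V:collider[blocks]; L:fork[open]; W:collider[blocks] ⇒ blocked
  3. F → V ← T — V:collider[blocks] ⇒ blocked
All paths are blocked; F ⊥ T | {Q} holds.

Yes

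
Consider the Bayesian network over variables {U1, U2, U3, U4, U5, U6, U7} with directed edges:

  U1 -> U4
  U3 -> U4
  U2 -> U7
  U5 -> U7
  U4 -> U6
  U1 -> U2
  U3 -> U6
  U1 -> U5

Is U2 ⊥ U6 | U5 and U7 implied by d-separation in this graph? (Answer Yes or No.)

Enumerating the 4 paths from U2 to U6 and testing each for blocking by {U5, U7}:
  1. U2 → U7 ← U5 ← U1 → U4 → U6 — U7:collider[open]; U5:chain[blocks]; U1:fork[open]; U4:chain[open] ⇒ blocked
  2. U2 → U7 ← U5 ← U1 → U4 ← U3 → U6 — U7:collider[open]; U5:chain[blocks]; U1:fork[open]; U4:collider[blocks]; U3:fork[open] ⇒ blocked
  3. U2 ← U1 → U4 → U6 — U1:fork[open]; U4:chain[open] ⇒ active
  4. U2 ← U1 → U4 ← U3 → U6 — U1:fork[open]; U4:collider[blocks]; U3:fork[open] ⇒ blocked
At least one path is unblocked, so d-separation fails.

No — U2 and U6 are not d-separated given {U5, U7}.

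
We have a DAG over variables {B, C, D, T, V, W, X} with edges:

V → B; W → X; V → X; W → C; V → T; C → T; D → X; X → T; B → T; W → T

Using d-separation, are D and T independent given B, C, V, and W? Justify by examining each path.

No

We examine all 5 paths between D and T:
  1. D → X ← W → T — X:collider[blocks]; W:fork[blocks] ⇒ blocked
  2. D → X ← W → C → T — X:collider[blocks]; W:fork[blocks]; C:chain[blocks] ⇒ blocked
  3. D → X → T — X:chain[open] ⇒ active
  4. D → X ← V → T — X:collider[blocks]; V:fork[blocks] ⇒ blocked
  5. D → X ← V → B → T — X:collider[blocks]; V:fork[blocks]; B:chain[blocks] ⇒ blocked
Since the path D → X → T is active, D and T are not d-separated given {B, C, V, W}.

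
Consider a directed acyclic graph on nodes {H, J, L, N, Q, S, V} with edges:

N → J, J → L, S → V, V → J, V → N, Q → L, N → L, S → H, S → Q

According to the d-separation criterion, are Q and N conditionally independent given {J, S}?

Yes — Q and N are d-separated given {J, S}.

There are 6 undirected paths between Q and N; checking each against the conditioning set {J, S}:
Path 1: Q → L ← J ← V → N
  L is a collider here and neither L nor any of its descendants is conditioned on, so the collider stays closed — the path is blocked at L.
Path 2: Q → L ← J ← N
  L is a collider here and neither L nor any of its descendants is conditioned on, so the collider stays closed — the path is blocked at L.
Path 3: Q → L ← N
  L is a collider here and neither L nor any of its descendants is conditioned on, so the collider stays closed — the path is blocked at L.
Path 4: Q ← S → V → J → L ← N
  S is a fork here and S is conditioned on, so the path is blocked at S.
Path 5: Q ← S → V → J ← N
  S is a fork here and S is conditioned on, so the path is blocked at S.
Path 6: Q ← S → V → N
  S is a fork here and S is conditioned on, so the path is blocked at S.
All paths are blocked; Q ⊥ N | {J, S} holds.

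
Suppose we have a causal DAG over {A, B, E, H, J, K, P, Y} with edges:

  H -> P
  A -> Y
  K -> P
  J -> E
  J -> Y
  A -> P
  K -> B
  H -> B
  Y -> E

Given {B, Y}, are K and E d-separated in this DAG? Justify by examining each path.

We examine all 4 paths between K and E:
Path 1: K → B ← H → P ← A → Y → E
  P is a collider here and neither P nor any of its descendants is conditioned on, so the collider stays closed — the path is blocked at P.
Path 2: K → B ← H → P ← A → Y ← J → E
  P is a collider here and neither P nor any of its descendants is conditioned on, so the collider stays closed — the path is blocked at P.
Path 3: K → P ← A → Y → E
  P is a collider here and neither P nor any of its descendants is conditioned on, so the collider stays closed — the path is blocked at P.
Path 4: K → P ← A → Y ← J → E
  P is a collider here and neither P nor any of its descendants is conditioned on, so the collider stays closed — the path is blocked at P.
All paths are blocked; K ⊥ E | {B, Y} holds.

Yes — K and E are d-separated given {B, Y}.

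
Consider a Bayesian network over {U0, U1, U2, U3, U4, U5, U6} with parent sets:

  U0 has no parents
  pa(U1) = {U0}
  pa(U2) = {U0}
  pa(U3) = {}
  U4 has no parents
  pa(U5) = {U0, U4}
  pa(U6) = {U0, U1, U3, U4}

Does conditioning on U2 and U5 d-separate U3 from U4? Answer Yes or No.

We examine all 3 paths between U3 and U4:
Path 1: U3 → U6 ← U1 ← U0 → U5 ← U4
  U6 is a collider here and neither U6 nor any of its descendants is conditioned on, so the collider stays closed — the path is blocked at U6.
Path 2: U3 → U6 ← U0 → U5 ← U4
  U6 is a collider here and neither U6 nor any of its descendants is conditioned on, so the collider stays closed — the path is blocked at U6.
Path 3: U3 → U6 ← U4
  U6 is a collider here and neither U6 nor any of its descendants is conditioned on, so the collider stays closed — the path is blocked at U6.
Every path is blocked, so U3 and U4 are d-separated given {U2, U5}.

Yes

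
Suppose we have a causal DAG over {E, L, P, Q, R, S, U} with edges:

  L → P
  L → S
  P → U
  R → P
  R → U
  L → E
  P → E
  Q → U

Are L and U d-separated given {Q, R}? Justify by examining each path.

No — L and U are not d-separated given {Q, R}.

4 paths connect L and U; each must be blocked for d-separation to hold:
Path 1: L → P → U
  P is a chain and P is not conditioned on — no node blocks this path, so it is active.
Path 2: L → P ← R → U
  P is a collider here and neither P nor any of its descendants is conditioned on, so the collider stays closed — the path is blocked at P.
Path 3: L → E ← P → U
  E is a collider here and neither E nor any of its descendants is conditioned on, so the collider stays closed — the path is blocked at E.
Path 4: L → E ← P ← R → U
  E is a collider here and neither E nor any of its descendants is conditioned on, so the collider stays closed — the path is blocked at E.
Because an active path exists, L and U are not d-separated.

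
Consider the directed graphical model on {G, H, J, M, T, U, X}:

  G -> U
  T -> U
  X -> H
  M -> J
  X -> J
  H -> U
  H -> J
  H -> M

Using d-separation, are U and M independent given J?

There are 3 undirected paths between U and M; checking each against the conditioning set {J}:
Path 1: U ← H → M
  H is a fork and H is not conditioned on — no node blocks this path, so it is active.
Path 2: U ← H → J ← M
  H is a fork and H is not conditioned on; J is a collider and J is conditioned on, which opens it — no node blocks this path, so it is active.
Path 3: U ← H ← X → J ← M
  H is a chain and H is not conditioned on; X is a fork and X is not conditioned on; J is a collider and J is conditioned on, which opens it — no node blocks this path, so it is active.
At least one path is unblocked, so d-separation fails.

No — U and M are not d-separated given {J}.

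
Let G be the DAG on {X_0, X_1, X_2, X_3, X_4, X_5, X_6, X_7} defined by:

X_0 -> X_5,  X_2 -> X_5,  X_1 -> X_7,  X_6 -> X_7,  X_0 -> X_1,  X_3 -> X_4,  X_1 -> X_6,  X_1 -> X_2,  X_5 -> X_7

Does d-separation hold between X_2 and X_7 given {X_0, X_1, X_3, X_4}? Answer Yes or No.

No — X_2 and X_7 are not d-separated given {X_0, X_1, X_3, X_4}.

There are 6 undirected paths between X_2 and X_7; checking each against the conditioning set {X_0, X_1, X_3, X_4}:
  1. X_2 → X_5 ← X_0 → X_1 → X_6 → X_7 — X_5:collider[blocks]; X_0:fork[blocks]; X_1:chain[blocks]; X_6:chain[open] ⇒ blocked
  2. X_2 → X_5 ← X_0 → X_1 → X_7 — X_5:collider[blocks]; X_0:fork[blocks]; X_1:chain[blocks] ⇒ blocked
  3. X_2 → X_5 → X_7 — X_5:chain[open] ⇒ active
  4. X_2 ← X_1 → X_6 → X_7 — X_1:fork[blocks]; X_6:chain[open] ⇒ blocked
  5. X_2 ← X_1 ← X_0 → X_5 → X_7 — X_1:chain[blocks]; X_0:fork[blocks]; X_5:chain[open] ⇒ blocked
  6. X_2 ← X_1 → X_7 — X_1:fork[blocks] ⇒ blocked
At least one path is unblocked, so d-separation fails.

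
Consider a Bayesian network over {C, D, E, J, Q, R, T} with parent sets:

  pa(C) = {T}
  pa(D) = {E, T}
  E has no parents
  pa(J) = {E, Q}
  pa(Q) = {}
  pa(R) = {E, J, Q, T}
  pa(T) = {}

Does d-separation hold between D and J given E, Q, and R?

No

There are 6 undirected paths between D and J; checking each against the conditioning set {E, Q, R}:
  1. D ← E → J — E:fork[blocks] ⇒ blocked
  2. D ← E → R ← J — E:fork[blocks]; R:collider[open] ⇒ blocked
  3. D ← E → R ← Q → J — E:fork[blocks]; R:collider[open]; Q:fork[blocks] ⇒ blocked
  4. D ← T → R ← E → J — T:fork[open]; R:collider[open]; E:fork[blocks] ⇒ blocked
  5. D ← T → R ← J — T:fork[open]; R:collider[open] ⇒ active
  6. D ← T → R ← Q → J — T:fork[open]; R:collider[open]; Q:fork[blocks] ⇒ blocked
Because an active path exists, D and J are not d-separated.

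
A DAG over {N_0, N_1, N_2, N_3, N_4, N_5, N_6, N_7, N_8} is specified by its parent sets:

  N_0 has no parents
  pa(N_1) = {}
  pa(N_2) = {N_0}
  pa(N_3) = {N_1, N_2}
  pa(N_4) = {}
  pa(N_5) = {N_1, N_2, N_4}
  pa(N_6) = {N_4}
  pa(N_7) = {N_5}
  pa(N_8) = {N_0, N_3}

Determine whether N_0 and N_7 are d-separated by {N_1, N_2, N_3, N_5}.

We examine all 4 paths between N_0 and N_7:
  1. N_0 → N_8 ← N_3 ← N_1 → N_5 → N_7 — N_8:collider[blocks]; N_3:chain[blocks]; N_1:fork[blocks]; N_5:chain[blocks] ⇒ blocked
  2. N_0 → N_8 ← N_3 ← N_2 → N_5 → N_7 — N_8:collider[blocks]; N_3:chain[blocks]; N_2:fork[blocks]; N_5:chain[blocks] ⇒ blocked
  3. N_0 → N_2 → N_3 ← N_1 → N_5 → N_7 — N_2:chain[blocks]; N_3:collider[open]; N_1:fork[blocks]; N_5:chain[blocks] ⇒ blocked
  4. N_0 → N_2 → N_5 → N_7 — N_2:chain[blocks]; N_5:chain[blocks] ⇒ blocked
All paths are blocked; N_0 ⊥ N_7 | {N_1, N_2, N_3, N_5} holds.

Yes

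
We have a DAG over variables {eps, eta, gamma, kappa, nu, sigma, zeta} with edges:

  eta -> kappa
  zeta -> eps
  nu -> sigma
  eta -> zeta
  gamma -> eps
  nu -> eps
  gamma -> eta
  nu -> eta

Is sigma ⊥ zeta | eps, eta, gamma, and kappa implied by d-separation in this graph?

We examine all 4 paths between sigma and zeta:
Path 1: sigma ← nu → eta → zeta
  eta is a chain here and eta is conditioned on, so the path is blocked at eta.
Path 2: sigma ← nu → eta ← gamma → eps ← zeta
  gamma is a fork here and gamma is conditioned on, so the path is blocked at gamma.
Path 3: sigma ← nu → eps ← zeta
  nu is a fork and nu is not conditioned on; eps is a collider and eps is conditioned on, which opens it — no node blocks this path, so it is active.
Path 4: sigma ← nu → eps ← gamma → eta → zeta
  gamma is a fork here and gamma is conditioned on, so the path is blocked at gamma.
Because an active path exists, sigma and zeta are not d-separated.

No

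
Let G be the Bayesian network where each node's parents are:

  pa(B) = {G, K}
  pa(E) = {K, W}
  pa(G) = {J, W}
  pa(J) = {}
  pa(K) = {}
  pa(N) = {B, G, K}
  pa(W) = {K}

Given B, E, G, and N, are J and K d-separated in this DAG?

No

There are 6 undirected paths between J and K; checking each against the conditioning set {B, E, G, N}:
Path 1: J → G → B ← K
  G is a chain here and G is conditioned on, so the path is blocked at G.
Path 2: J → G → B → N ← K
  G is a chain here and G is conditioned on, so the path is blocked at G.
Path 3: J → G ← W ← K
  G is a collider and G is conditioned on, which opens it; W is a chain and W is not conditioned on — no node blocks this path, so it is active.
Path 4: J → G ← W → E ← K
  G is a collider and G is conditioned on, which opens it; W is a fork and W is not conditioned on; E is a collider and E is conditioned on, which opens it — no node blocks this path, so it is active.
Path 5: J → G → N ← K
  G is a chain here and G is conditioned on, so the path is blocked at G.
Path 6: J → G → N ← B ← K
  G is a chain here and G is conditioned on, so the path is blocked at G.
At least one path is unblocked, so d-separation fails.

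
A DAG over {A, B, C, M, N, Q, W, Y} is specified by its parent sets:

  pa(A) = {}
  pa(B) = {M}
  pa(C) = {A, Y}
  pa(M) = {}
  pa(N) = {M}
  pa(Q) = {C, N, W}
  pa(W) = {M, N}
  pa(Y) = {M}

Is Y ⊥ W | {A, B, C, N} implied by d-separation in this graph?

There are 6 undirected paths between Y and W; checking each against the conditioning set {A, B, C, N}:
Path 1: Y → C → Q ← W
  C is a chain here and C is conditioned on, so the path is blocked at C.
Path 2: Y → C → Q ← N ← M → W
  C is a chain here and C is conditioned on, so the path is blocked at C.
Path 3: Y → C → Q ← N → W
  C is a chain here and C is conditioned on, so the path is blocked at C.
Path 4: Y ← M → W
  M is a fork and M is not conditioned on — no node blocks this path, so it is active.
Path 5: Y ← M → N → W
  N is a chain here and N is conditioned on, so the path is blocked at N.
Path 6: Y ← M → N → Q ← W
  N is a chain here and N is conditioned on, so the path is blocked at N.
Since the path Y ← M → W is active, Y and W are not d-separated given {A, B, C, N}.

No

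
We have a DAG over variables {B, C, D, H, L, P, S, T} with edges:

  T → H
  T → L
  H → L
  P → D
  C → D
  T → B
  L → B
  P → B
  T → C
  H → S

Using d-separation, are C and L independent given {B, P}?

6 paths connect C and L; each must be blocked for d-separation to hold:
Path 1: C → D ← P → B ← L
  D is a collider here and neither D nor any of its descendants is conditioned on, so the collider stays closed — the path is blocked at D.
Path 2: C → D ← P → B ← T → L
  D is a collider here and neither D nor any of its descendants is conditioned on, so the collider stays closed — the path is blocked at D.
Path 3: C → D ← P → B ← T → H → L
  D is a collider here and neither D nor any of its descendants is conditioned on, so the collider stays closed — the path is blocked at D.
Path 4: C ← T → L
  T is a fork and T is not conditioned on — no node blocks this path, so it is active.
Path 5: C ← T → H → L
  T is a fork and T is not conditioned on; H is a chain and H is not conditioned on — no node blocks this path, so it is active.
Path 6: C ← T → B ← L
  T is a fork and T is not conditioned on; B is a collider and B is conditioned on, which opens it — no node blocks this path, so it is active.
Because an active path exists, C and L are not d-separated.

No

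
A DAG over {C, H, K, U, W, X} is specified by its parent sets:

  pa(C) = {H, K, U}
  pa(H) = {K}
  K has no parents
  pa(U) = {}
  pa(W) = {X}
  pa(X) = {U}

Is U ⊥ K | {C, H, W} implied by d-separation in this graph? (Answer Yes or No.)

No

There are 2 undirected paths between U and K; checking each against the conditioning set {C, H, W}:
  1. U → C ← K — C:collider[open] ⇒ active
  2. U → C ← H ← K — C:collider[open]; H:chain[blocks] ⇒ blocked
Because an active path exists, U and K are not d-separated.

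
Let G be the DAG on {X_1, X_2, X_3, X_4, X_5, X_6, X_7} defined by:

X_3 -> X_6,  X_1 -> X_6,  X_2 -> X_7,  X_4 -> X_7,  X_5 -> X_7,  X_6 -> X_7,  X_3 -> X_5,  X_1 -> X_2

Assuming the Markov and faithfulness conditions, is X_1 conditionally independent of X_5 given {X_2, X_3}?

Yes

There are 4 undirected paths between X_1 and X_5; checking each against the conditioning set {X_2, X_3}:
  1. X_1 → X_2 → X_7 ← X_5 — X_2:chain[blocks]; X_7:collider[blocks] ⇒ blocked
  2. X_1 → X_2 → X_7 ← X_6 ← X_3 → X_5 — X_2:chain[blocks]; X_7:collider[blocks]; X_6:chain[open]; X_3:fork[blocks] ⇒ blocked
  3. X_1 → X_6 → X_7 ← X_5 — X_6:chain[open]; X_7:collider[blocks] ⇒ blocked
  4. X_1 → X_6 ← X_3 → X_5 — X_6:collider[blocks]; X_3:fork[blocks] ⇒ blocked
All paths are blocked; X_1 ⊥ X_5 | {X_2, X_3} holds.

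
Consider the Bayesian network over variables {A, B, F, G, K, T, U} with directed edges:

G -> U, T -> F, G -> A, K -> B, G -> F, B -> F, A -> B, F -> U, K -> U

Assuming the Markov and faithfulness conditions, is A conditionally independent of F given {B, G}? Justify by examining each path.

There are 6 undirected paths between A and F; checking each against the conditioning set {B, G}:
Path 1: A ← G → U ← K → B → F
  G is a fork here and G is conditioned on, so the path is blocked at G.
Path 2: A ← G → U ← F
  G is a fork here and G is conditioned on, so the path is blocked at G.
Path 3: A ← G → F
  G is a fork here and G is conditioned on, so the path is blocked at G.
Path 4: A → B ← K → U ← G → F
  U is a collider here and neither U nor any of its descendants is conditioned on, so the collider stays closed — the path is blocked at U.
Path 5: A → B ← K → U ← F
  U is a collider here and neither U nor any of its descendants is conditioned on, so the collider stays closed — the path is blocked at U.
Path 6: A → B → F
  B is a chain here and B is conditioned on, so the path is blocked at B.
Since every path is blocked, d-separation holds.

Yes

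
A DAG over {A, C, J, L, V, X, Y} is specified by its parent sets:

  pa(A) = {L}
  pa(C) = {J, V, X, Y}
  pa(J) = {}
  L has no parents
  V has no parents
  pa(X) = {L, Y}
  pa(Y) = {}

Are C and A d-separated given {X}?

2 paths connect C and A; each must be blocked for d-separation to hold:
  1. C ← Y → X ← L → A — Y:fork[open]; X:collider[open]; L:fork[open] ⇒ active
  2. C ← X ← L → A — X:chain[blocks]; L:fork[open] ⇒ blocked
Since the path C ← Y → X ← L → A is active, C and A are not d-separated given {X}.

No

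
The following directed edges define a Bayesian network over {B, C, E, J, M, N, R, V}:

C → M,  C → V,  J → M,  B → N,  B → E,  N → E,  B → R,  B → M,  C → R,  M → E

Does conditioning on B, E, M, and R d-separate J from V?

Enumerating the 4 paths from J to V and testing each for blocking by {B, E, M, R}:
  1. J → M ← C → V — M:collider[open]; C:fork[open] ⇒ active
  2. J → M → E ← N ← B → R ← C → V — M:chain[blocks]; E:collider[open]; N:chain[open]; B:fork[blocks]; R:collider[open]; C:fork[open] ⇒ blocked
  3. J → M → E ← B → R ← C → V — M:chain[blocks]; E:collider[open]; B:fork[blocks]; R:collider[open]; C:fork[open] ⇒ blocked
  4. J → M ← B → R ← C → V — M:collider[open]; B:fork[blocks]; R:collider[open]; C:fork[open] ⇒ blocked
At least one path is unblocked, so d-separation fails.

No — J and V are not d-separated given {B, E, M, R}.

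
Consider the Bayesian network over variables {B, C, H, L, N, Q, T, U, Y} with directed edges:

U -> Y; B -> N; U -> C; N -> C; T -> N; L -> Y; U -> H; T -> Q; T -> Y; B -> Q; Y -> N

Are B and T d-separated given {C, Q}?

There are 4 undirected paths between B and T; checking each against the conditioning set {C, Q}:
  1. B → N ← T — N:collider[open] ⇒ active
  2. B → N → C ← U → Y ← T — N:chain[open]; C:collider[open]; U:fork[open]; Y:collider[open] ⇒ active
  3. B → N ← Y ← T — N:collider[open]; Y:chain[open] ⇒ active
  4. B → Q ← T — Q:collider[open] ⇒ active
Because an active path exists, B and T are not d-separated.

No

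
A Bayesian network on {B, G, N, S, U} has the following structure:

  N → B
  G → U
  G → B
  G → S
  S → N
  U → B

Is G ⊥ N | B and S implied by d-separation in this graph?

No

We examine all 3 paths between G and N:
  1. G → S → N — S:chain[blocks] ⇒ blocked
  2. G → B ← N — B:collider[open] ⇒ active
  3. G → U → B ← N — U:chain[open]; B:collider[open] ⇒ active
Since the path G → B ← N is active, G and N are not d-separated given {B, S}.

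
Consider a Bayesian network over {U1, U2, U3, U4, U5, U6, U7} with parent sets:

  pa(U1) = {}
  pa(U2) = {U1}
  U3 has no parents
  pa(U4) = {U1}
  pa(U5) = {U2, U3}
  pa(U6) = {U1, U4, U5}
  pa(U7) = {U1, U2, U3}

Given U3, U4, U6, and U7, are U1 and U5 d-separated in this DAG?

Enumerating the 6 paths from U1 to U5 and testing each for blocking by {U3, U4, U6, U7}:
Path 1: U1 → U7 ← U3 → U5
  U3 is a fork here and U3 is conditioned on, so the path is blocked at U3.
Path 2: U1 → U7 ← U2 → U5
  U7 is a collider and U7 is conditioned on, which opens it; U2 is a fork and U2 is not conditioned on — no node blocks this path, so it is active.
Path 3: U1 → U2 → U7 ← U3 → U5
  U3 is a fork here and U3 is conditioned on, so the path is blocked at U3.
Path 4: U1 → U2 → U5
  U2 is a chain and U2 is not conditioned on — no node blocks this path, so it is active.
Path 5: U1 → U4 → U6 ← U5
  U4 is a chain here and U4 is conditioned on, so the path is blocked at U4.
Path 6: U1 → U6 ← U5
  U6 is a collider and U6 is conditioned on, which opens it — no node blocks this path, so it is active.
At least one path is unblocked, so d-separation fails.

No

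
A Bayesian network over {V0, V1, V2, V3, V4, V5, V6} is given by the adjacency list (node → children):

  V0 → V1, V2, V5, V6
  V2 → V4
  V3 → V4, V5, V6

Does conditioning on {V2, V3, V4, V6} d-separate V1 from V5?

There are 3 undirected paths between V1 and V5; checking each against the conditioning set {V2, V3, V4, V6}:
Path 1: V1 ← V0 → V6 ← V3 → V5
  V3 is a fork here and V3 is conditioned on, so the path is blocked at V3.
Path 2: V1 ← V0 → V5
  V0 is a fork and V0 is not conditioned on — no node blocks this path, so it is active.
Path 3: V1 ← V0 → V2 → V4 ← V3 → V5
  V2 is a chain here and V2 is conditioned on, so the path is blocked at V2.
Because an active path exists, V1 and V5 are not d-separated.

No — V1 and V5 are not d-separated given {V2, V3, V4, V6}.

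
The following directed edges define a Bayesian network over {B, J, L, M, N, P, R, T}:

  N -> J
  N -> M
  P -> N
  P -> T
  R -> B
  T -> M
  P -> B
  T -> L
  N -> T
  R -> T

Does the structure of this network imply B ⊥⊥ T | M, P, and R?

4 paths connect B and T; each must be blocked for d-separation to hold:
Path 1: B ← R → T
  R is a fork here and R is conditioned on, so the path is blocked at R.
Path 2: B ← P → N → T
  P is a fork here and P is conditioned on, so the path is blocked at P.
Path 3: B ← P → N → M ← T
  P is a fork here and P is conditioned on, so the path is blocked at P.
Path 4: B ← P → T
  P is a fork here and P is conditioned on, so the path is blocked at P.
Every path is blocked, so B and T are d-separated given {M, P, R}.

Yes — B and T are d-separated given {M, P, R}.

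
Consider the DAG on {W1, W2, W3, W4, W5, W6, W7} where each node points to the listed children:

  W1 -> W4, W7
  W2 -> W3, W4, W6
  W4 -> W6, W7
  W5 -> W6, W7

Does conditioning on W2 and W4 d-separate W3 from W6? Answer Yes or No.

Yes

4 paths connect W3 and W6; each must be blocked for d-separation to hold:
Path 1: W3 ← W2 → W4 → W7 ← W5 → W6
  W2 is a fork here and W2 is conditioned on, so the path is blocked at W2.
Path 2: W3 ← W2 → W4 → W6
  W2 is a fork here and W2 is conditioned on, so the path is blocked at W2.
Path 3: W3 ← W2 → W4 ← W1 → W7 ← W5 → W6
  W2 is a fork here and W2 is conditioned on, so the path is blocked at W2.
Path 4: W3 ← W2 → W6
  W2 is a fork here and W2 is conditioned on, so the path is blocked at W2.
All paths are blocked; W3 ⊥ W6 | {W2, W4} holds.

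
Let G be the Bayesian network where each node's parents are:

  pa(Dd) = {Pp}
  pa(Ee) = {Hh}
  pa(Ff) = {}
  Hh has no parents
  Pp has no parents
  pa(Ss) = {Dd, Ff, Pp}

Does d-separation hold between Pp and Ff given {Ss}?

There are 2 undirected paths between Pp and Ff; checking each against the conditioning set {Ss}:
Path 1: Pp → Dd → Ss ← Ff
  Dd is a chain and Dd is not conditioned on; Ss is a collider and Ss is conditioned on, which opens it — no node blocks this path, so it is active.
Path 2: Pp → Ss ← Ff
  Ss is a collider and Ss is conditioned on, which opens it — no node blocks this path, so it is active.
Because an active path exists, Pp and Ff are not d-separated.

No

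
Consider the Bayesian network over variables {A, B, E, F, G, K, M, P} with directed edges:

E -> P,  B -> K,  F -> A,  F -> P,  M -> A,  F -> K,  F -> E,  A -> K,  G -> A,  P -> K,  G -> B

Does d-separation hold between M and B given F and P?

5 paths connect M and B; each must be blocked for d-separation to hold:
  1. M → A ← G → B — A:collider[blocks]; G:fork[open] ⇒ blocked
  2. M → A → K ← B — A:chain[open]; K:collider[blocks] ⇒ blocked
  3. M → A ← F → K ← B — A:collider[blocks]; F:fork[blocks]; K:collider[blocks] ⇒ blocked
  4. M → A ← F → P → K ← B — A:collider[blocks]; F:fork[blocks]; P:chain[blocks]; K:collider[blocks] ⇒ blocked
  5. M → A ← F → E → P → K ← B — A:collider[blocks]; F:fork[blocks]; E:chain[open]; P:chain[blocks]; K:collider[blocks] ⇒ blocked
All paths are blocked; M ⊥ B | {F, P} holds.

Yes — M and B are d-separated given {F, P}.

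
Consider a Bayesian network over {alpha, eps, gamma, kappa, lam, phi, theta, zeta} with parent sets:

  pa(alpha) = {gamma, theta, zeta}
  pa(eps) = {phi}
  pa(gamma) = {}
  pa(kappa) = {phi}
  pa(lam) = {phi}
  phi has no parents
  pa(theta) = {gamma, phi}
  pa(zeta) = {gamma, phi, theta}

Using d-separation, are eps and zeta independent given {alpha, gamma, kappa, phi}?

Yes

Enumerating the 6 paths from eps to zeta and testing each for blocking by {alpha, gamma, kappa, phi}:
Path 1: eps ← phi → theta → alpha ← gamma → zeta
  phi is a fork here and phi is conditioned on, so the path is blocked at phi.
Path 2: eps ← phi → theta → alpha ← zeta
  phi is a fork here and phi is conditioned on, so the path is blocked at phi.
Path 3: eps ← phi → theta ← gamma → alpha ← zeta
  phi is a fork here and phi is conditioned on, so the path is blocked at phi.
Path 4: eps ← phi → theta ← gamma → zeta
  phi is a fork here and phi is conditioned on, so the path is blocked at phi.
Path 5: eps ← phi → theta → zeta
  phi is a fork here and phi is conditioned on, so the path is blocked at phi.
Path 6: eps ← phi → zeta
  phi is a fork here and phi is conditioned on, so the path is blocked at phi.
Every path is blocked, so eps and zeta are d-separated given {alpha, gamma, kappa, phi}.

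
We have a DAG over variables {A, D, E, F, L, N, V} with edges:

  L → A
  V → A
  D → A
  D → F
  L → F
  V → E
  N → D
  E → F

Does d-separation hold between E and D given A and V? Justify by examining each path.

We examine all 4 paths between E and D:
Path 1: E ← V → A ← L → F ← D
  V is a fork here and V is conditioned on, so the path is blocked at V.
Path 2: E ← V → A ← D
  V is a fork here and V is conditioned on, so the path is blocked at V.
Path 3: E → F ← L → A ← D
  F is a collider here and neither F nor any of its descendants is conditioned on, so the collider stays closed — the path is blocked at F.
Path 4: E → F ← D
  F is a collider here and neither F nor any of its descendants is conditioned on, so the collider stays closed — the path is blocked at F.
Since every path is blocked, d-separation holds.

Yes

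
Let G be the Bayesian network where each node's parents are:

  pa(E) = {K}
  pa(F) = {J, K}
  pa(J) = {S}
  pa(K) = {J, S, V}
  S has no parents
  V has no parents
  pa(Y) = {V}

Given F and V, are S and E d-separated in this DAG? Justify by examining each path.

We examine all 3 paths between S and E:
Path 1: S → J → F ← K → E
  J is a chain and J is not conditioned on; F is a collider and F is conditioned on, which opens it; K is a fork and K is not conditioned on — no node blocks this path, so it is active.
Path 2: S → J → K → E
  J is a chain and J is not conditioned on; K is a chain and K is not conditioned on — no node blocks this path, so it is active.
Path 3: S → K → E
  K is a chain and K is not conditioned on — no node blocks this path, so it is active.
Since the path S → J → F ← K → E is active, S and E are not d-separated given {F, V}.

No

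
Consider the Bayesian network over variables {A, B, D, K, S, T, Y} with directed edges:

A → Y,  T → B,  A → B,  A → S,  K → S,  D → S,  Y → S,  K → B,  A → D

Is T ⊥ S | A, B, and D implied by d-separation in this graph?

No

We examine all 4 paths between T and S:
Path 1: T → B ← K → S
  B is a collider and B is conditioned on, which opens it; K is a fork and K is not conditioned on — no node blocks this path, so it is active.
Path 2: T → B ← A → Y → S
  A is a fork here and A is conditioned on, so the path is blocked at A.
Path 3: T → B ← A → S
  A is a fork here and A is conditioned on, so the path is blocked at A.
Path 4: T → B ← A → D → S
  A is a fork here and A is conditioned on, so the path is blocked at A.
Since the path T → B ← K → S is active, T and S are not d-separated given {A, B, D}.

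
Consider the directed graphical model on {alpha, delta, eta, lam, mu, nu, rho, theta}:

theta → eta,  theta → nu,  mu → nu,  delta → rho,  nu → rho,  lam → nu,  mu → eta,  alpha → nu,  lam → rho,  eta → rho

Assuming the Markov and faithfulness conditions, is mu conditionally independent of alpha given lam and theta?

There are 4 undirected paths between mu and alpha; checking each against the conditioning set {lam, theta}:
Path 1: mu → nu ← alpha
  nu is a collider here and neither nu nor any of its descendants is conditioned on, so the collider stays closed — the path is blocked at nu.
Path 2: mu → eta ← theta → nu ← alpha
  eta is a collider here and neither eta nor any of its descendants is conditioned on, so the collider stays closed — the path is blocked at eta.
Path 3: mu → eta → rho ← nu ← alpha
  rho is a collider here and neither rho nor any of its descendants is conditioned on, so the collider stays closed — the path is blocked at rho.
Path 4: mu → eta → rho ← lam → nu ← alpha
  rho is a collider here and neither rho nor any of its descendants is conditioned on, so the collider stays closed — the path is blocked at rho.
Every path is blocked, so mu and alpha are d-separated given {lam, theta}.

Yes — mu and alpha are d-separated given {lam, theta}.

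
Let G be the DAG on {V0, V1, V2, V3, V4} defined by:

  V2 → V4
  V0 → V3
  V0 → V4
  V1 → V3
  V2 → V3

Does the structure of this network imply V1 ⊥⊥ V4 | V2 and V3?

No

We examine all 2 paths between V1 and V4:
Path 1: V1 → V3 ← V2 → V4
  V2 is a fork here and V2 is conditioned on, so the path is blocked at V2.
Path 2: V1 → V3 ← V0 → V4
  V3 is a collider and V3 is conditioned on, which opens it; V0 is a fork and V0 is not conditioned on — no node blocks this path, so it is active.
Since the path V1 → V3 ← V0 → V4 is active, V1 and V4 are not d-separated given {V2, V3}.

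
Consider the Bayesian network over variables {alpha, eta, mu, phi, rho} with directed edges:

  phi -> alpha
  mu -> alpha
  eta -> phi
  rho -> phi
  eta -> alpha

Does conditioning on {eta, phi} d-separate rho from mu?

Yes

Enumerating the 2 paths from rho to mu and testing each for blocking by {eta, phi}:
Path 1: rho → phi ← eta → alpha ← mu
  eta is a fork here and eta is conditioned on, so the path is blocked at eta.
Path 2: rho → phi → alpha ← mu
  phi is a chain here and phi is conditioned on, so the path is blocked at phi.
Since every path is blocked, d-separation holds.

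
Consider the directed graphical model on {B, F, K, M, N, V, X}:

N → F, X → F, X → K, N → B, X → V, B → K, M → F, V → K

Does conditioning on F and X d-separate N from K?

No

Enumerating the 3 paths from N to K and testing each for blocking by {F, X}:
Path 1: N → B → K
  B is a chain and B is not conditioned on — no node blocks this path, so it is active.
Path 2: N → F ← X → K
  X is a fork here and X is conditioned on, so the path is blocked at X.
Path 3: N → F ← X → V → K
  X is a fork here and X is conditioned on, so the path is blocked at X.
At least one path is unblocked, so d-separation fails.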